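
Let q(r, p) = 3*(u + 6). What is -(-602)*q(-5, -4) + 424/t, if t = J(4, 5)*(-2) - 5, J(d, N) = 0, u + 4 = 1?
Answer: 26666/5 ≈ 5333.2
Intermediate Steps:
u = -3 (u = -4 + 1 = -3)
t = -5 (t = 0*(-2) - 5 = 0 - 5 = -5)
q(r, p) = 9 (q(r, p) = 3*(-3 + 6) = 3*3 = 9)
-(-602)*q(-5, -4) + 424/t = -(-602)*9 + 424/(-5) = -43*(-126) + 424*(-1/5) = 5418 - 424/5 = 26666/5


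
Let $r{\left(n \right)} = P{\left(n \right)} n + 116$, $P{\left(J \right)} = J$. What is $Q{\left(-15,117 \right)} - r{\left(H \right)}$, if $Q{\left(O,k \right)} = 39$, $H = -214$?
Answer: $-45873$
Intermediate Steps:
$r{\left(n \right)} = 116 + n^{2}$ ($r{\left(n \right)} = n n + 116 = n^{2} + 116 = 116 + n^{2}$)
$Q{\left(-15,117 \right)} - r{\left(H \right)} = 39 - \left(116 + \left(-214\right)^{2}\right) = 39 - \left(116 + 45796\right) = 39 - 45912 = -45873$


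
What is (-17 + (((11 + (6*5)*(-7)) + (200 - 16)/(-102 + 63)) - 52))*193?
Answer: -2052748/39 ≈ -52635.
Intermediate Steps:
(-17 + (((11 + (6*5)*(-7)) + (200 - 16)/(-102 + 63)) - 52))*193 = (-17 + (((11 + 30*(-7)) + 184/(-39)) - 52))*193 = (-17 + (((11 - 210) + 184*(-1/39)) - 52))*193 = (-17 + ((-199 - 184/39) - 52))*193 = (-17 + (-7945/39 - 52))*193 = (-17 - 9973/39)*193 = -10636/39*193 = -2052748/39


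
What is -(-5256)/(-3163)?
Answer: -5256/3163 ≈ -1.6617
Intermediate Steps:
-(-5256)/(-3163) = -(-5256)*(-1)/3163 = -6*876/3163 = -5256/3163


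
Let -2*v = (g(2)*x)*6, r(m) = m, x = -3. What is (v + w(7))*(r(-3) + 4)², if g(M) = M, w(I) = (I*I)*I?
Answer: 361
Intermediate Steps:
w(I) = I³ (w(I) = I²*I = I³)
v = 18 (v = -2*(-3)*6/2 = -(-3)*6 = -½*(-36) = 18)
(v + w(7))*(r(-3) + 4)² = (18 + 7³)*(-3 + 4)² = (18 + 343)*1² = 361*1 = 361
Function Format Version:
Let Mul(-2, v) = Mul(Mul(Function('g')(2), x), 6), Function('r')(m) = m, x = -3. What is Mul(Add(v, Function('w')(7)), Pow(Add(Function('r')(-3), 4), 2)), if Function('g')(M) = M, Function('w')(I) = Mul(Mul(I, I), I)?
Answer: 361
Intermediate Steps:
Function('w')(I) = Pow(I, 3) (Function('w')(I) = Mul(Pow(I, 2), I) = Pow(I, 3))
v = 18 (v = Mul(Rational(-1, 2), Mul(Mul(2, -3), 6)) = Mul(Rational(-1, 2), Mul(-6, 6)) = Mul(Rational(-1, 2), -36) = 18)
Mul(Add(v, Function('w')(7)), Pow(Add(Function('r')(-3), 4), 2)) = Mul(Add(18, Pow(7, 3)), Pow(Add(-3, 4), 2)) = Mul(Add(18, 343), Pow(1, 2)) = Mul(361, 1) = 361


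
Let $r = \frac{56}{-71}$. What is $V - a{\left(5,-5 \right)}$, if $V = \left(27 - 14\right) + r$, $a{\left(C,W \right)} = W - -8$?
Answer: $\frac{654}{71} \approx 9.2113$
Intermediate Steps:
$r = - \frac{56}{71}$ ($r = 56 \left(- \frac{1}{71}\right) = - \frac{56}{71} \approx -0.78873$)
$a{\left(C,W \right)} = 8 + W$ ($a{\left(C,W \right)} = W + 8 = 8 + W$)
$V = \frac{867}{71}$ ($V = \left(27 - 14\right) - \frac{56}{71} = 13 - \frac{56}{71} = \frac{867}{71} \approx 12.211$)
$V - a{\left(5,-5 \right)} = \frac{867}{71} - \left(8 - 5\right) = \frac{867}{71} - 3 = \frac{654}{71}$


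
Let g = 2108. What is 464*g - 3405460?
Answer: -2427348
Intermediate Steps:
464*g - 3405460 = 464*2108 - 3405460 = 978112 - 3405460 = -2427348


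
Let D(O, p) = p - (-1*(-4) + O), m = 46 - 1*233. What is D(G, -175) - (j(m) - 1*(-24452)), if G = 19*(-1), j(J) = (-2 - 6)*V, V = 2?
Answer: -24596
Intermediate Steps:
m = -187 (m = 46 - 233 = -187)
j(J) = -16 (j(J) = (-2 - 6)*2 = -8*2 = -16)
G = -19
D(O, p) = -4 + p - O (D(O, p) = p - (4 + O) = p + (-4 - O) = -4 + p - O)
D(G, -175) - (j(m) - 1*(-24452)) = (-4 - 175 - 1*(-19)) - (-16 - 1*(-24452)) = (-4 - 175 + 19) - (-16 + 24452) = -160 - 1*24436 = -160 - 24436 = -24596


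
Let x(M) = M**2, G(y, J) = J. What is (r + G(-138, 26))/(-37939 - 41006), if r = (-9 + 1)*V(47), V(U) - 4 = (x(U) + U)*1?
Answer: 6018/26315 ≈ 0.22869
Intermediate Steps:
V(U) = 4 + U + U**2 (V(U) = 4 + (U**2 + U)*1 = 4 + (U + U**2)*1 = 4 + (U + U**2) = 4 + U + U**2)
r = -18080 (r = (-9 + 1)*(4 + 47 + 47**2) = -8*(4 + 47 + 2209) = -8*2260 = -18080)
(r + G(-138, 26))/(-37939 - 41006) = (-18080 + 26)/(-37939 - 41006) = -18054/(-78945) = -18054*(-1/78945) = 6018/26315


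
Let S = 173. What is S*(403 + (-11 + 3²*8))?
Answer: 80272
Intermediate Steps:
S*(403 + (-11 + 3²*8)) = 173*(403 + (-11 + 3²*8)) = 173*(403 + (-11 + 9*8)) = 173*(403 + (-11 + 72)) = 173*(403 + 61) = 173*464 = 80272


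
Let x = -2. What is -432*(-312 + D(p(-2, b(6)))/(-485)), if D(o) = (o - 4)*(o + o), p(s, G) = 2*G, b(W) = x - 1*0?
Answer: 65397888/485 ≈ 1.3484e+5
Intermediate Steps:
b(W) = -2 (b(W) = -2 - 1*0 = -2 + 0 = -2)
D(o) = 2*o*(-4 + o) (D(o) = (-4 + o)*(2*o) = 2*o*(-4 + o))
-432*(-312 + D(p(-2, b(6)))/(-485)) = -432*(-312 + (2*(2*(-2))*(-4 + 2*(-2)))/(-485)) = -432*(-312 + (2*(-4)*(-4 - 4))*(-1/485)) = -432*(-312 + (2*(-4)*(-8))*(-1/485)) = -432*(-312 + 64*(-1/485)) = -432*(-312 - 64/485) = -432*(-151384/485) = 65397888/485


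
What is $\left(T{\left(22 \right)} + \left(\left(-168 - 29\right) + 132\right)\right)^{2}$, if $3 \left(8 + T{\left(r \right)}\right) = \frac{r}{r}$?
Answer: $\frac{47524}{9} \approx 5280.4$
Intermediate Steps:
$T{\left(r \right)} = - \frac{23}{3}$ ($T{\left(r \right)} = -8 + \frac{r \frac{1}{r}}{3} = -8 + \frac{1}{3} \cdot 1 = -8 + \frac{1}{3} = - \frac{23}{3}$)
$\left(T{\left(22 \right)} + \left(\left(-168 - 29\right) + 132\right)\right)^{2} = \left(- \frac{23}{3} + \left(\left(-168 - 29\right) + 132\right)\right)^{2} = \left(- \frac{23}{3} + \left(-197 + 132\right)\right)^{2} = \left(- \frac{23}{3} - 65\right)^{2} = \left(- \frac{218}{3}\right)^{2} = \frac{47524}{9}$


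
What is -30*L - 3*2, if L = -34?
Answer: 1014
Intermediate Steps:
-30*L - 3*2 = -30*(-34) - 3*2 = 1020 - 6 = 1014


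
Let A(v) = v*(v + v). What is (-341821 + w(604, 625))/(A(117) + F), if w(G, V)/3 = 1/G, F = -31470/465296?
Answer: -12008119598722/961782602559 ≈ -12.485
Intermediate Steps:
F = -15735/232648 (F = -31470*1/465296 = -15735/232648 ≈ -0.067634)
w(G, V) = 3/G
A(v) = 2*v² (A(v) = v*(2*v) = 2*v²)
(-341821 + w(604, 625))/(A(117) + F) = (-341821 + 3/604)/(2*117² - 15735/232648) = (-341821 + 3*(1/604))/(2*13689 - 15735/232648) = (-341821 + 3/604)/(27378 - 15735/232648) = -206459881/(604*6369421209/232648) = -206459881/604*232648/6369421209 = -12008119598722/961782602559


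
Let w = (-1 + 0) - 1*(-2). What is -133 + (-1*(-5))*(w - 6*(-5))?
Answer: 22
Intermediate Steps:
w = 1 (w = -1 + 2 = 1)
-133 + (-1*(-5))*(w - 6*(-5)) = -133 + (-1*(-5))*(1 - 6*(-5)) = -133 + 5*(1 + 30) = -133 + 5*31 = -133 + 155 = 22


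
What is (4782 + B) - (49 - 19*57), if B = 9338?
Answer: 15154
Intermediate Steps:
(4782 + B) - (49 - 19*57) = (4782 + 9338) - (49 - 19*57) = 14120 - (49 - 1083) = 14120 - 1*(-1034) = 14120 + 1034 = 15154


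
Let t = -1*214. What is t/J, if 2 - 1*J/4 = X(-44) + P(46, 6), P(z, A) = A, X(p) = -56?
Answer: -107/104 ≈ -1.0288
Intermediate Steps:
t = -214
J = 208 (J = 8 - 4*(-56 + 6) = 8 - 4*(-50) = 8 + 200 = 208)
t/J = -214/208 = -214*1/208 = -107/104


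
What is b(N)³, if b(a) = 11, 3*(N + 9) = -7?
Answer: 1331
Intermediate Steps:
N = -34/3 (N = -9 + (⅓)*(-7) = -9 - 7/3 = -34/3 ≈ -11.333)
b(N)³ = 11³ = 1331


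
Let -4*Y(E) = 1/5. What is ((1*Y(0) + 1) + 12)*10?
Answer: 259/2 ≈ 129.50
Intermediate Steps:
Y(E) = -1/20 (Y(E) = -¼/5 = -¼*⅕ = -1/20)
((1*Y(0) + 1) + 12)*10 = ((1*(-1/20) + 1) + 12)*10 = ((-1/20 + 1) + 12)*10 = (19/20 + 12)*10 = (259/20)*10 = 259/2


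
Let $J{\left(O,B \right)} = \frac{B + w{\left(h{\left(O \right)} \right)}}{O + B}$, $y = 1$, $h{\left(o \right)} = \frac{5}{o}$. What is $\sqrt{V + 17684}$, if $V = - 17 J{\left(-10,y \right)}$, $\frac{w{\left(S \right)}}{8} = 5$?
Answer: $\frac{\sqrt{159853}}{3} \approx 133.27$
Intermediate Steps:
$w{\left(S \right)} = 40$ ($w{\left(S \right)} = 8 \cdot 5 = 40$)
$J{\left(O,B \right)} = \frac{40 + B}{B + O}$ ($J{\left(O,B \right)} = \frac{B + 40}{O + B} = \frac{40 + B}{B + O}$)
$V = \frac{697}{9}$ ($V = - 17 \frac{40 + 1}{1 - 10} = - 17 \frac{1}{-9} \cdot 41 = - 17 \left(\left(- \frac{1}{9}\right) 41\right) = \left(-17\right) \left(- \frac{41}{9}\right) = \frac{697}{9} \approx 77.444$)
$\sqrt{V + 17684} = \sqrt{\frac{697}{9} + 17684} = \sqrt{\frac{159853}{9}} = \frac{\sqrt{159853}}{3}$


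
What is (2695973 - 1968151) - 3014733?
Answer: -2286911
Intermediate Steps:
(2695973 - 1968151) - 3014733 = 727822 - 3014733 = -2286911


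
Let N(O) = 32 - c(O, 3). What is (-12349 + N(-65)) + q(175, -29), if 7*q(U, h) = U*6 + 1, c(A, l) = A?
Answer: -84713/7 ≈ -12102.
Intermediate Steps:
q(U, h) = 1/7 + 6*U/7 (q(U, h) = (U*6 + 1)/7 = (6*U + 1)/7 = (1 + 6*U)/7 = 1/7 + 6*U/7)
N(O) = 32 - O
(-12349 + N(-65)) + q(175, -29) = (-12349 + (32 - 1*(-65))) + (1/7 + (6/7)*175) = (-12349 + (32 + 65)) + (1/7 + 150) = (-12349 + 97) + 1051/7 = -12252 + 1051/7 = -84713/7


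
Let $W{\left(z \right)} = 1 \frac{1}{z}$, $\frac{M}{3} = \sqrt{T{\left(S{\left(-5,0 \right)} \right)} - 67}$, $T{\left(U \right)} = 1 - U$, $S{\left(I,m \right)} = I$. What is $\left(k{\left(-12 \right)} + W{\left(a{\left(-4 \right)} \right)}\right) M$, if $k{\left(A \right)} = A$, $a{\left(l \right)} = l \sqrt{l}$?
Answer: $\frac{3 i \sqrt{61} \left(-96 + i\right)}{8} \approx -2.9288 - 281.17 i$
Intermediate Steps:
$a{\left(l \right)} = l^{\frac{3}{2}}$
$M = 3 i \sqrt{61}$ ($M = 3 \sqrt{\left(1 - -5\right) - 67} = 3 \sqrt{\left(1 + 5\right) - 67} = 3 \sqrt{6 - 67} = 3 \sqrt{-61} = 3 i \sqrt{61} \approx 23.431 i$)
$W{\left(z \right)} = \frac{1}{z}$
$\left(k{\left(-12 \right)} + W{\left(a{\left(-4 \right)} \right)}\right) M = \left(-12 + \frac{1}{\left(-4\right)^{\frac{3}{2}}}\right) 3 i \sqrt{61} = \left(-12 + \frac{1}{\left(-8\right) i}\right) 3 i \sqrt{61} = \left(-12 + \frac{i}{8}\right) 3 i \sqrt{61} = 3 i \sqrt{61} \left(-12 + \frac{i}{8}\right)$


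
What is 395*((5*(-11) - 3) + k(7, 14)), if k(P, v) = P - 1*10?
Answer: -24095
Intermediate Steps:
k(P, v) = -10 + P (k(P, v) = P - 10 = -10 + P)
395*((5*(-11) - 3) + k(7, 14)) = 395*((5*(-11) - 3) + (-10 + 7)) = 395*((-55 - 3) - 3) = 395*(-58 - 3) = 395*(-61) = -24095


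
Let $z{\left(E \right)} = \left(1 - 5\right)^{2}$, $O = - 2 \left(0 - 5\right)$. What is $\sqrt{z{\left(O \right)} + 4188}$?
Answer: $2 \sqrt{1051} \approx 64.838$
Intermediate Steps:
$O = 10$ ($O = \left(-2\right) \left(-5\right) = 10$)
$z{\left(E \right)} = 16$ ($z{\left(E \right)} = \left(-4\right)^{2} = 16$)
$\sqrt{z{\left(O \right)} + 4188} = \sqrt{16 + 4188} = \sqrt{4204} = 2 \sqrt{1051}$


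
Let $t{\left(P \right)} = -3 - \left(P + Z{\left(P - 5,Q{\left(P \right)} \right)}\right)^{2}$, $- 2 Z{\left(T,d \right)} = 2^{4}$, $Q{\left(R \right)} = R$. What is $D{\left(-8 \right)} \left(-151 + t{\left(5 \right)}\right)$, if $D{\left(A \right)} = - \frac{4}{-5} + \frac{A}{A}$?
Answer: $- \frac{1467}{5} \approx -293.4$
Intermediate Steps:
$D{\left(A \right)} = \frac{9}{5}$ ($D{\left(A \right)} = \left(-4\right) \left(- \frac{1}{5}\right) + 1 = \frac{4}{5} + 1 = \frac{9}{5}$)
$Z{\left(T,d \right)} = -8$ ($Z{\left(T,d \right)} = - \frac{2^{4}}{2} = \left(- \frac{1}{2}\right) 16 = -8$)
$t{\left(P \right)} = -3 - \left(-8 + P\right)^{2}$ ($t{\left(P \right)} = -3 - \left(P - 8\right)^{2} = -3 - \left(-8 + P\right)^{2}$)
$D{\left(-8 \right)} \left(-151 + t{\left(5 \right)}\right) = \frac{9 \left(-151 - \left(3 + \left(-8 + 5\right)^{2}\right)\right)}{5} = \frac{9 \left(-151 - 12\right)}{5} = \frac{9}{5} \left(-163\right) = - \frac{1467}{5}$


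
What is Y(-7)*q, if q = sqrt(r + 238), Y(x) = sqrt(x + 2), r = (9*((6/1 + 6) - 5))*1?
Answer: I*sqrt(1505) ≈ 38.794*I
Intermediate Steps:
r = 63 (r = (9*((6*1 + 6) - 5))*1 = (9*((6 + 6) - 5))*1 = (9*(12 - 5))*1 = (9*7)*1 = 63*1 = 63)
Y(x) = sqrt(2 + x)
q = sqrt(301) (q = sqrt(63 + 238) = sqrt(301) ≈ 17.349)
Y(-7)*q = sqrt(2 - 7)*sqrt(301) = sqrt(-5)*sqrt(301) = (I*sqrt(5))*sqrt(301) = I*sqrt(1505)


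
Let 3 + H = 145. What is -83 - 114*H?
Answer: -16271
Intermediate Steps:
H = 142 (H = -3 + 145 = 142)
-83 - 114*H = -83 - 114*142 = -83 - 16188 = -16271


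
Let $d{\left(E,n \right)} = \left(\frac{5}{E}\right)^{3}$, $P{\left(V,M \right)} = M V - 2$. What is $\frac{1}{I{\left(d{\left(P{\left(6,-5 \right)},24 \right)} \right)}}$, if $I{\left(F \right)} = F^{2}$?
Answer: $\frac{1073741824}{15625} \approx 68720.0$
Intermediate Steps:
$P{\left(V,M \right)} = -2 + M V$
$d{\left(E,n \right)} = \frac{125}{E^{3}}$
$\frac{1}{I{\left(d{\left(P{\left(6,-5 \right)},24 \right)} \right)}} = \frac{1}{\left(\frac{125}{\left(-2 - 30\right)^{3}}\right)^{2}} = \frac{1}{\left(\frac{125}{-32768}\right)^{2}} = \frac{1}{\left(125 \left(- \frac{1}{32768}\right)\right)^{2}} = \frac{1}{\left(- \frac{125}{32768}\right)^{2}} = \frac{1}{\frac{15625}{1073741824}} = \frac{1073741824}{15625}$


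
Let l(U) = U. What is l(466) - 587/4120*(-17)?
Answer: 1929899/4120 ≈ 468.42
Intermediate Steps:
l(466) - 587/4120*(-17) = 466 - 587/4120*(-17) = 466 - 587*(1/4120)*(-17) = 466 - 587*(-17)/4120 = 466 - 1*(-9979/4120) = 466 + 9979/4120 = 1929899/4120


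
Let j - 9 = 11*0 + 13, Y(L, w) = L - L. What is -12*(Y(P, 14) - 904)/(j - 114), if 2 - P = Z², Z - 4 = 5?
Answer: -2712/23 ≈ -117.91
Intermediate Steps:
Z = 9 (Z = 4 + 5 = 9)
P = -79 (P = 2 - 1*9² = 2 - 1*81 = 2 - 81 = -79)
Y(L, w) = 0
j = 22 (j = 9 + (11*0 + 13) = 9 + (0 + 13) = 9 + 13 = 22)
-12*(Y(P, 14) - 904)/(j - 114) = -12*(0 - 904)/(22 - 114) = -(-10848)/(-92) = -(-10848)*(-1)/92 = -12*226/23 = -2712/23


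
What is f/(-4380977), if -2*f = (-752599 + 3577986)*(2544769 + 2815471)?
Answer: 7572376206440/4380977 ≈ 1.7285e+6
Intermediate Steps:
f = -7572376206440 (f = -(-752599 + 3577986)*(2544769 + 2815471)/2 = -2825387*5360240/2 = -½*15144752412880 = -7572376206440)
f/(-4380977) = -7572376206440/(-4380977) = -7572376206440*(-1/4380977) = 7572376206440/4380977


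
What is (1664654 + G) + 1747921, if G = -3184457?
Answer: 228118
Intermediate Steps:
(1664654 + G) + 1747921 = (1664654 - 3184457) + 1747921 = -1519803 + 1747921 = 228118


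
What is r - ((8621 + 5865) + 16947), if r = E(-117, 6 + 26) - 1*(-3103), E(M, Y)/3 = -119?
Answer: -28687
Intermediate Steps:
E(M, Y) = -357 (E(M, Y) = 3*(-119) = -357)
r = 2746 (r = -357 - 1*(-3103) = -357 + 3103 = 2746)
r - ((8621 + 5865) + 16947) = 2746 - ((8621 + 5865) + 16947) = 2746 - (14486 + 16947) = 2746 - 1*31433 = 2746 - 31433 = -28687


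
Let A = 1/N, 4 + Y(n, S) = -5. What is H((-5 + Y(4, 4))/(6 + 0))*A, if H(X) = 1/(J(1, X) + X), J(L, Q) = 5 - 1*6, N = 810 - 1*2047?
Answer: 3/12370 ≈ 0.00024252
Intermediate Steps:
Y(n, S) = -9 (Y(n, S) = -4 - 5 = -9)
N = -1237 (N = 810 - 2047 = -1237)
J(L, Q) = -1 (J(L, Q) = 5 - 6 = -1)
H(X) = 1/(-1 + X)
A = -1/1237 (A = 1/(-1237) = -1/1237 ≈ -0.00080841)
H((-5 + Y(4, 4))/(6 + 0))*A = -1/1237/(-1 + (-5 - 9)/(6 + 0)) = -1/1237/(-1 - 14/6) = -1/1237/(-1 - 14*⅙) = -1/1237/(-1 - 7/3) = -1/1237/(-10/3) = -3/10*(-1/1237) = 3/12370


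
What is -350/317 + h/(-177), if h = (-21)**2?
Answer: -67249/18703 ≈ -3.5956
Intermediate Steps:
h = 441
-350/317 + h/(-177) = -350/317 + 441/(-177) = -350*1/317 + 441*(-1/177) = -350/317 - 147/59 = -67249/18703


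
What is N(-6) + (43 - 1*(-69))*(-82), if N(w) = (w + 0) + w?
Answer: -9196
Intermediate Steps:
N(w) = 2*w (N(w) = w + w = 2*w)
N(-6) + (43 - 1*(-69))*(-82) = 2*(-6) + (43 - 1*(-69))*(-82) = -12 + (43 + 69)*(-82) = -12 + 112*(-82) = -12 - 9184 = -9196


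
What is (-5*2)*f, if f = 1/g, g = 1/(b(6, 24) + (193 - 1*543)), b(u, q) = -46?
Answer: 3960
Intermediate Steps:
g = -1/396 (g = 1/(-46 + (193 - 1*543)) = 1/(-46 + (193 - 543)) = 1/(-46 - 350) = 1/(-396) = -1/396 ≈ -0.0025253)
f = -396 (f = 1/(-1/396) = -396)
(-5*2)*f = -5*2*(-396) = -10*(-396) = 3960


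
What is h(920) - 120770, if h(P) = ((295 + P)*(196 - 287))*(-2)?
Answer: 100360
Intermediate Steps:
h(P) = 53690 + 182*P (h(P) = ((295 + P)*(-91))*(-2) = (-26845 - 91*P)*(-2) = 53690 + 182*P)
h(920) - 120770 = (53690 + 182*920) - 120770 = (53690 + 167440) - 120770 = 221130 - 120770 = 100360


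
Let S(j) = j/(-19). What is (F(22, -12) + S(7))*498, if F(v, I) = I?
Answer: -117030/19 ≈ -6159.5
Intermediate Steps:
S(j) = -j/19 (S(j) = j*(-1/19) = -j/19)
(F(22, -12) + S(7))*498 = (-12 - 1/19*7)*498 = (-12 - 7/19)*498 = -235/19*498 = -117030/19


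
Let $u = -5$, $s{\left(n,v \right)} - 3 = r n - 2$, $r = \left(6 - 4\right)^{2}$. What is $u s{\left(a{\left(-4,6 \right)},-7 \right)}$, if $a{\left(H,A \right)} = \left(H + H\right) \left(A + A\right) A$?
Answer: $11515$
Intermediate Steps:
$r = 4$ ($r = 2^{2} = 4$)
$a{\left(H,A \right)} = 4 H A^{2}$ ($a{\left(H,A \right)} = 2 H 2 A A = 4 A H A = 4 H A^{2}$)
$s{\left(n,v \right)} = 1 + 4 n$ ($s{\left(n,v \right)} = 3 + \left(4 n - 2\right) = 3 + \left(-2 + 4 n\right) = 1 + 4 n$)
$u s{\left(a{\left(-4,6 \right)},-7 \right)} = - 5 \left(1 + 4 \cdot 4 \left(-4\right) 6^{2}\right) = - 5 \left(1 + 4 \cdot 4 \left(-4\right) 36\right) = - 5 \left(1 + 4 \left(-576\right)\right) = - 5 \left(1 - 2304\right) = \left(-5\right) \left(-2303\right) = 11515$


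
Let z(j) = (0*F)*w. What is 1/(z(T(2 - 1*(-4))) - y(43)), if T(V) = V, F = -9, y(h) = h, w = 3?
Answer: -1/43 ≈ -0.023256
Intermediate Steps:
z(j) = 0 (z(j) = (0*(-9))*3 = 0*3 = 0)
1/(z(T(2 - 1*(-4))) - y(43)) = 1/(0 - 1*43) = 1/(0 - 43) = 1/(-43) = -1/43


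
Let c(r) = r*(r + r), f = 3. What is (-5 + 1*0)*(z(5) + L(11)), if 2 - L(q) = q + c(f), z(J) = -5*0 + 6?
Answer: 105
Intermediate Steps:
z(J) = 6 (z(J) = 0 + 6 = 6)
c(r) = 2*r² (c(r) = r*(2*r) = 2*r²)
L(q) = -16 - q (L(q) = 2 - (q + 2*3²) = 2 - (q + 2*9) = 2 - (q + 18) = 2 - (18 + q) = 2 + (-18 - q) = -16 - q)
(-5 + 1*0)*(z(5) + L(11)) = (-5 + 1*0)*(6 + (-16 - 1*11)) = (-5 + 0)*(6 + (-16 - 11)) = -5*(6 - 27) = -5*(-21) = 105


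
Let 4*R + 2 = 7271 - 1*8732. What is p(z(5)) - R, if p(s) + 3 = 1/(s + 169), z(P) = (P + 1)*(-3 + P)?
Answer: 262635/724 ≈ 362.76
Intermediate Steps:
z(P) = (1 + P)*(-3 + P)
p(s) = -3 + 1/(169 + s) (p(s) = -3 + 1/(s + 169) = -3 + 1/(169 + s))
R = -1463/4 (R = -½ + (7271 - 1*8732)/4 = -½ + (7271 - 8732)/4 = -½ + (¼)*(-1461) = -½ - 1461/4 = -1463/4 ≈ -365.75)
p(z(5)) - R = (-506 - 3*(-3 + 5² - 2*5))/(169 + (-3 + 5² - 2*5)) - 1*(-1463/4) = (-506 - 3*(-3 + 25 - 10))/(169 + (-3 + 25 - 10)) + 1463/4 = (-506 - 3*12)/(169 + 12) + 1463/4 = (-506 - 36)/181 + 1463/4 = (1/181)*(-542) + 1463/4 = -542/181 + 1463/4 = 262635/724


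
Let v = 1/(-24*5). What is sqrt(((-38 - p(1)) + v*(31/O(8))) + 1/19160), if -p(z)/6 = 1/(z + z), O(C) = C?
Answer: I*sqrt(4629791265)/11496 ≈ 5.9188*I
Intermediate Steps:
p(z) = -3/z (p(z) = -6/(z + z) = -6*1/(2*z) = -3/z)
v = -1/120 (v = 1/(-120) = -1/120 ≈ -0.0083333)
sqrt(((-38 - p(1)) + v*(31/O(8))) + 1/19160) = sqrt(((-38 - (-3)/1) - 31/(120*8)) + 1/19160) = sqrt(((-38 - (-3)) - 31/(120*8)) + 1/19160) = sqrt(((-38 - 1*(-3)) - 1/120*31/8) + 1/19160) = sqrt(((-38 + 3) - 31/960) + 1/19160) = sqrt((-35 - 31/960) + 1/19160) = sqrt(-33631/960 + 1/19160) = sqrt(-3221845/91968) = I*sqrt(4629791265)/11496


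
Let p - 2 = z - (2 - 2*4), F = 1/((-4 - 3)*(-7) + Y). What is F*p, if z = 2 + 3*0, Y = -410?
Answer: -10/361 ≈ -0.027701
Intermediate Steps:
z = 2 (z = 2 + 0 = 2)
F = -1/361 (F = 1/((-4 - 3)*(-7) - 410) = 1/(-7*(-7) - 410) = 1/(49 - 410) = 1/(-361) = -1/361 ≈ -0.0027701)
p = 10 (p = 2 + (2 - (2 - 2*4)) = 2 + (2 - (2 - 8)) = 2 + (2 - 1*(-6)) = 2 + (2 + 6) = 2 + 8 = 10)
F*p = -1/361*10 = -10/361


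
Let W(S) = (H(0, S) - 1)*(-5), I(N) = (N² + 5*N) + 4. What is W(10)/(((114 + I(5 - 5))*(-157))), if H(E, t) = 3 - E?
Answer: 5/9263 ≈ 0.00053978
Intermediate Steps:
I(N) = 4 + N² + 5*N
W(S) = -10 (W(S) = ((3 - 1*0) - 1)*(-5) = ((3 + 0) - 1)*(-5) = (3 - 1)*(-5) = 2*(-5) = -10)
W(10)/(((114 + I(5 - 5))*(-157))) = -10*(-1/(157*(114 + (4 + (5 - 5)² + 5*(5 - 5))))) = -10*(-1/(157*(114 + (4 + 0² + 5*0)))) = -10*(-1/(157*(114 + (4 + 0 + 0)))) = -10*(-1/(157*(114 + 4))) = -10/(118*(-157)) = -10/(-18526) = -10*(-1/18526) = 5/9263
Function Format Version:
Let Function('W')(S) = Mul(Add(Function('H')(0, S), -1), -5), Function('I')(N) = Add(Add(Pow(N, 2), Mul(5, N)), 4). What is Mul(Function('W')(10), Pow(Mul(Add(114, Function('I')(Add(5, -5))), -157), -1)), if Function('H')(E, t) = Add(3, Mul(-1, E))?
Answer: Rational(5, 9263) ≈ 0.00053978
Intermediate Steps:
Function('I')(N) = Add(4, Pow(N, 2), Mul(5, N))
Function('W')(S) = -10 (Function('W')(S) = Mul(Add(Add(3, Mul(-1, 0)), -1), -5) = Mul(Add(Add(3, 0), -1), -5) = Mul(Add(3, -1), -5) = Mul(2, -5) = -10)
Mul(Function('W')(10), Pow(Mul(Add(114, Function('I')(Add(5, -5))), -157), -1)) = Mul(-10, Pow(Mul(Add(114, Add(4, Pow(Add(5, -5), 2), Mul(5, Add(5, -5)))), -157), -1)) = Mul(-10, Pow(Mul(Add(114, Add(4, Pow(0, 2), Mul(5, 0))), -157), -1)) = Mul(-10, Pow(Mul(Add(114, Add(4, 0, 0)), -157), -1)) = Mul(-10, Pow(Mul(Add(114, 4), -157), -1)) = Mul(-10, Pow(Mul(118, -157), -1)) = Mul(-10, Pow(-18526, -1)) = Mul(-10, Rational(-1, 18526)) = Rational(5, 9263)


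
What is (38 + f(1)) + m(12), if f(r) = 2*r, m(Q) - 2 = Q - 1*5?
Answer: 49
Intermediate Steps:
m(Q) = -3 + Q (m(Q) = 2 + (Q - 1*5) = 2 + (Q - 5) = 2 + (-5 + Q) = -3 + Q)
(38 + f(1)) + m(12) = (38 + 2*1) + (-3 + 12) = (38 + 2) + 9 = 40 + 9 = 49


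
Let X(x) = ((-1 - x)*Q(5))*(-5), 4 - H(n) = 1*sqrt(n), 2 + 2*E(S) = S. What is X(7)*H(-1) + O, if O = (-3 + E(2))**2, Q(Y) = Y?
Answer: 809 - 200*I ≈ 809.0 - 200.0*I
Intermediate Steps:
E(S) = -1 + S/2
H(n) = 4 - sqrt(n)
X(x) = 25 + 25*x (X(x) = ((-1 - x)*5)*(-5) = (-5 - 5*x)*(-5) = 25 + 25*x)
O = 9 (O = (-3 + (-1 + (1/2)*2))**2 = (-3 + (-1 + 1))**2 = (-3 + 0)**2 = (-3)**2 = 9)
X(7)*H(-1) + O = (25 + 25*7)*(4 - sqrt(-1)) + 9 = (25 + 175)*(4 - I) + 9 = 200*(4 - I) + 9 = (800 - 200*I) + 9 = 809 - 200*I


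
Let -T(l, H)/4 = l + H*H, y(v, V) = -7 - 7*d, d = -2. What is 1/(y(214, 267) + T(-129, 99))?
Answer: -1/38681 ≈ -2.5852e-5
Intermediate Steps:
y(v, V) = 7 (y(v, V) = -7 - 7*(-2) = -7 + 14 = 7)
T(l, H) = -4*l - 4*H**2 (T(l, H) = -4*(l + H*H) = -4*(l + H**2) = -4*l - 4*H**2)
1/(y(214, 267) + T(-129, 99)) = 1/(7 + (-4*(-129) - 4*99**2)) = 1/(7 + (516 - 4*9801)) = 1/(7 + (516 - 39204)) = 1/(7 - 38688) = 1/(-38681) = -1/38681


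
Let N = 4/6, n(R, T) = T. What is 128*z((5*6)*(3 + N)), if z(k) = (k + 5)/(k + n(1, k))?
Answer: 736/11 ≈ 66.909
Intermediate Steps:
N = ⅔ (N = 4*(⅙) = ⅔ ≈ 0.66667)
z(k) = (5 + k)/(2*k) (z(k) = (k + 5)/(k + k) = (5 + k)/((2*k)) = (5 + k)*(1/(2*k)) = (5 + k)/(2*k))
128*z((5*6)*(3 + N)) = 128*((5 + (5*6)*(3 + ⅔))/(2*(((5*6)*(3 + ⅔))))) = 128*((5 + 30*(11/3))/(2*((30*(11/3))))) = 128*((½)*(5 + 110)/110) = 128*((½)*(1/110)*115) = 128*(23/44) = 736/11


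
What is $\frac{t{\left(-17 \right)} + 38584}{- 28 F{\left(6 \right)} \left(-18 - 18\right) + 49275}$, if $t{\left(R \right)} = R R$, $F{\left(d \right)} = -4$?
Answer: $\frac{38873}{45243} \approx 0.8592$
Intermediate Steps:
$t{\left(R \right)} = R^{2}$
$\frac{t{\left(-17 \right)} + 38584}{- 28 F{\left(6 \right)} \left(-18 - 18\right) + 49275} = \frac{\left(-17\right)^{2} + 38584}{\left(-28\right) \left(-4\right) \left(-18 - 18\right) + 49275} = \frac{289 + 38584}{112 \left(-36\right) + 49275} = \frac{38873}{-4032 + 49275} = \frac{38873}{45243}$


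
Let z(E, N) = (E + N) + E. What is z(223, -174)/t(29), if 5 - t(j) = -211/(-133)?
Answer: 18088/227 ≈ 79.683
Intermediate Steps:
t(j) = 454/133 (t(j) = 5 - (-211)/(-133) = 5 - (-211)*(-1)/133 = 5 - 1*211/133 = 5 - 211/133 = 454/133)
z(E, N) = N + 2*E
z(223, -174)/t(29) = (-174 + 2*223)/(454/133) = (-174 + 446)*(133/454) = 272*(133/454) = 18088/227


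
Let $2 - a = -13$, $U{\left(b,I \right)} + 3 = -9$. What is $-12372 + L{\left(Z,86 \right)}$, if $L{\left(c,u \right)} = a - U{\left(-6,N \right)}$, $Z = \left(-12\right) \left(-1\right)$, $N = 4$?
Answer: $-12345$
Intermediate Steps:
$U{\left(b,I \right)} = -12$ ($U{\left(b,I \right)} = -3 - 9 = -12$)
$a = 15$ ($a = 2 - -13 = 2 + 13 = 15$)
$Z = 12$
$L{\left(c,u \right)} = 27$ ($L{\left(c,u \right)} = 15 - -12 = 15 + 12 = 27$)
$-12372 + L{\left(Z,86 \right)} = -12372 + 27 = -12345$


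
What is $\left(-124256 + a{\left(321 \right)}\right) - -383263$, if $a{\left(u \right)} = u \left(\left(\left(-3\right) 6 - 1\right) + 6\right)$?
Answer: $254834$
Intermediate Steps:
$a{\left(u \right)} = - 13 u$ ($a{\left(u \right)} = u \left(\left(-18 - 1\right) + 6\right) = u \left(-19 + 6\right) = u \left(-13\right) = - 13 u$)
$\left(-124256 + a{\left(321 \right)}\right) - -383263 = \left(-124256 - 4173\right) - -383263 = \left(-124256 - 4173\right) + 383263 = -128429 + 383263 = 254834$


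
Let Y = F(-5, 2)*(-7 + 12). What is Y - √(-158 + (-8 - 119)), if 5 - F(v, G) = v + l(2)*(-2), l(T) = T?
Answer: 70 - I*√285 ≈ 70.0 - 16.882*I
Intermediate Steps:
F(v, G) = 9 - v (F(v, G) = 5 - (v + 2*(-2)) = 5 - (v - 4) = 5 - (-4 + v) = 5 + (4 - v) = 9 - v)
Y = 70 (Y = (9 - 1*(-5))*(-7 + 12) = (9 + 5)*5 = 14*5 = 70)
Y - √(-158 + (-8 - 119)) = 70 - √(-158 + (-8 - 119)) = 70 - √(-158 - 127) = 70 - √(-285) = 70 - I*√285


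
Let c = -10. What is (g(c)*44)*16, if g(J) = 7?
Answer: 4928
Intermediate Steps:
(g(c)*44)*16 = (7*44)*16 = 308*16 = 4928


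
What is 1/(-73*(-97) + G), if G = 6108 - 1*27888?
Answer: -1/14699 ≈ -6.8032e-5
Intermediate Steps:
G = -21780 (G = 6108 - 27888 = -21780)
1/(-73*(-97) + G) = 1/(-73*(-97) - 21780) = 1/(7081 - 21780) = 1/(-14699) = -1/14699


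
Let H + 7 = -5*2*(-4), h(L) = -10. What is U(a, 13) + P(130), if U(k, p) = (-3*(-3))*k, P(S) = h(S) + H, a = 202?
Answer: 1841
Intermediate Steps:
H = 33 (H = -7 - 5*2*(-4) = -7 - 10*(-4) = -7 + 40 = 33)
P(S) = 23 (P(S) = -10 + 33 = 23)
U(k, p) = 9*k
U(a, 13) + P(130) = 9*202 + 23 = 1818 + 23 = 1841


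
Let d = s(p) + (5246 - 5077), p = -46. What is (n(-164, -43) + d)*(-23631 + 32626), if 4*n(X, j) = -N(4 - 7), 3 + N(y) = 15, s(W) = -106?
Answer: 539700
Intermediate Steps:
N(y) = 12 (N(y) = -3 + 15 = 12)
n(X, j) = -3 (n(X, j) = (-1*12)/4 = (¼)*(-12) = -3)
d = 63 (d = -106 + (5246 - 5077) = -106 + 169 = 63)
(n(-164, -43) + d)*(-23631 + 32626) = (-3 + 63)*(-23631 + 32626) = 60*8995 = 539700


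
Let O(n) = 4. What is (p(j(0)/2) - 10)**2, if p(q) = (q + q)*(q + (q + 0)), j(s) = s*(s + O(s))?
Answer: 100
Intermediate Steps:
j(s) = s*(4 + s) (j(s) = s*(s + 4) = s*(4 + s))
p(q) = 4*q**2 (p(q) = (2*q)*(q + q) = (2*q)*(2*q) = 4*q**2)
(p(j(0)/2) - 10)**2 = (4*((0*(4 + 0))/2)**2 - 10)**2 = (4*((0*4)*(1/2))**2 - 10)**2 = (4*(0*(1/2))**2 - 10)**2 = (4*0**2 - 10)**2 = (4*0 - 10)**2 = (0 - 10)**2 = (-10)**2 = 100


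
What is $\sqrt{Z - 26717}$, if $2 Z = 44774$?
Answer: $i \sqrt{4330} \approx 65.803 i$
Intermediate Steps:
$Z = 22387$ ($Z = \frac{1}{2} \cdot 44774 = 22387$)
$\sqrt{Z - 26717} = \sqrt{22387 - 26717} = \sqrt{-4330} = i \sqrt{4330}$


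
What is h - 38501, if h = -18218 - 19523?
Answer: -76242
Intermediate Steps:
h = -37741
h - 38501 = -37741 - 38501 = -76242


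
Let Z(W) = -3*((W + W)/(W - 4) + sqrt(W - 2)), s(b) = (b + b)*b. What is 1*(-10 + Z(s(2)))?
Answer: -22 - 3*sqrt(6) ≈ -29.348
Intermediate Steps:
s(b) = 2*b**2 (s(b) = (2*b)*b = 2*b**2)
Z(W) = -3*sqrt(-2 + W) - 6*W/(-4 + W) (Z(W) = -3*((2*W)/(-4 + W) + sqrt(-2 + W)) = -3*(2*W/(-4 + W) + sqrt(-2 + W)) = -3*(sqrt(-2 + W) + 2*W/(-4 + W)) = -3*sqrt(-2 + W) - 6*W/(-4 + W))
1*(-10 + Z(s(2))) = 1*(-10 + 3*(-4*2**2 + 4*sqrt(-2 + 2*2**2) - 2*2**2*sqrt(-2 + 2*2**2))/(-4 + 2*2**2)) = 1*(-10 + 3*(-4*4 + 4*sqrt(-2 + 2*4) - 2*4*sqrt(-2 + 2*4))/(-4 + 2*4)) = 1*(-10 + 3*(-2*8 + 4*sqrt(-2 + 8) - 1*8*sqrt(-2 + 8))/(-4 + 8)) = 1*(-10 + 3*(-16 + 4*sqrt(6) - 1*8*sqrt(6))/4) = 1*(-10 + 3*(1/4)*(-16 + 4*sqrt(6) - 8*sqrt(6))) = 1*(-10 + 3*(1/4)*(-16 - 4*sqrt(6))) = 1*(-10 + (-12 - 3*sqrt(6))) = 1*(-22 - 3*sqrt(6)) = -22 - 3*sqrt(6)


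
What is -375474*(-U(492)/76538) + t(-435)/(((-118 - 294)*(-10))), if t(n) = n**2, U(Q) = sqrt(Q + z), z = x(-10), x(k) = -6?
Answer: 37845/824 + 153603*sqrt(6)/3479 ≈ 154.08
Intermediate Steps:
z = -6
U(Q) = sqrt(-6 + Q) (U(Q) = sqrt(Q - 6) = sqrt(-6 + Q))
-375474*(-U(492)/76538) + t(-435)/(((-118 - 294)*(-10))) = -375474*(-sqrt(-6 + 492)/76538) + (-435)**2/(((-118 - 294)*(-10))) = -375474*(-9*sqrt(6)/76538) + 189225/((-412*(-10))) = -375474*(-9*sqrt(6)/76538) + 189225/4120 = -375474*(-9*sqrt(6)/76538) + 189225*(1/4120) = -375474*(-9*sqrt(6)/76538) + 37845/824 = -(-153603)*sqrt(6)/3479 + 37845/824 = 153603*sqrt(6)/3479 + 37845/824 = 37845/824 + 153603*sqrt(6)/3479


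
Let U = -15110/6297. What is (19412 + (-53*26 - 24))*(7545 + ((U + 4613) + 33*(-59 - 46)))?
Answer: 985592045110/6297 ≈ 1.5652e+8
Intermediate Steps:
U = -15110/6297 (U = -15110*1/6297 = -15110/6297 ≈ -2.3996)
(19412 + (-53*26 - 24))*(7545 + ((U + 4613) + 33*(-59 - 46))) = (19412 + (-53*26 - 24))*(7545 + ((-15110/6297 + 4613) + 33*(-59 - 46))) = (19412 + (-1378 - 24))*(7545 + (29032951/6297 + 33*(-105))) = (19412 - 1402)*(7545 + (29032951/6297 - 3465)) = 18010*(7545 + 7213846/6297) = 18010*(54724711/6297) = 985592045110/6297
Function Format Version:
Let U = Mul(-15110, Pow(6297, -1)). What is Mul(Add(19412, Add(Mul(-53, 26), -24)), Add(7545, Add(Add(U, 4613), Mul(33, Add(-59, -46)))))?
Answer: Rational(985592045110, 6297) ≈ 1.5652e+8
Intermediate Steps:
U = Rational(-15110, 6297) (U = Mul(-15110, Rational(1, 6297)) = Rational(-15110, 6297) ≈ -2.3996)
Mul(Add(19412, Add(Mul(-53, 26), -24)), Add(7545, Add(Add(U, 4613), Mul(33, Add(-59, -46))))) = Mul(Add(19412, Add(Mul(-53, 26), -24)), Add(7545, Add(Add(Rational(-15110, 6297), 4613), Mul(33, Add(-59, -46))))) = Mul(Add(19412, Add(-1378, -24)), Add(7545, Add(Rational(29032951, 6297), Mul(33, -105)))) = Mul(Add(19412, -1402), Add(7545, Add(Rational(29032951, 6297), -3465))) = Mul(18010, Add(7545, Rational(7213846, 6297))) = Mul(18010, Rational(54724711, 6297)) = Rational(985592045110, 6297)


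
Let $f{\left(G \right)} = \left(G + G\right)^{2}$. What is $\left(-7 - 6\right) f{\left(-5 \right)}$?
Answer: $-1300$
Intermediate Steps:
$f{\left(G \right)} = 4 G^{2}$ ($f{\left(G \right)} = \left(2 G\right)^{2} = 4 G^{2}$)
$\left(-7 - 6\right) f{\left(-5 \right)} = \left(-7 - 6\right) 4 \left(-5\right)^{2} = - 13 \cdot 4 \cdot 25 = \left(-13\right) 100 = -1300$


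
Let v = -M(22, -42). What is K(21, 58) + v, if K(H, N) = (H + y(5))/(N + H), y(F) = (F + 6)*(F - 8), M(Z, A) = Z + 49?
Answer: -5621/79 ≈ -71.152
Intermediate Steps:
M(Z, A) = 49 + Z
y(F) = (-8 + F)*(6 + F) (y(F) = (6 + F)*(-8 + F) = (-8 + F)*(6 + F))
K(H, N) = (-33 + H)/(H + N) (K(H, N) = (H + (-48 + 5² - 2*5))/(N + H) = (H + (-48 + 25 - 10))/(H + N) = (H - 33)/(H + N) = (-33 + H)/(H + N))
v = -71 (v = -(49 + 22) = -1*71 = -71)
K(21, 58) + v = (-33 + 21)/(21 + 58) - 71 = -12/79 - 71 = -5621/79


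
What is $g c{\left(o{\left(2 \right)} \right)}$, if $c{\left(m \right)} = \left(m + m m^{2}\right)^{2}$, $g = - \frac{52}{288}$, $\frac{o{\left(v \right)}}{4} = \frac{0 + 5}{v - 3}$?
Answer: $- \frac{104520650}{9} \approx -1.1613 \cdot 10^{7}$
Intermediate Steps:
$o{\left(v \right)} = \frac{20}{-3 + v}$ ($o{\left(v \right)} = 4 \frac{0 + 5}{v - 3} = 4 \frac{5}{-3 + v} = \frac{20}{-3 + v}$)
$g = - \frac{13}{72}$ ($g = \left(-52\right) \frac{1}{288} = - \frac{13}{72} \approx -0.18056$)
$c{\left(m \right)} = \left(m + m^{3}\right)^{2}$
$g c{\left(o{\left(2 \right)} \right)} = - \frac{13 \left(\frac{20}{-3 + 2}\right)^{2} \left(1 + \left(\frac{20}{-3 + 2}\right)^{2}\right)^{2}}{72} = - \frac{13 \left(\frac{20}{-1}\right)^{2} \left(1 + \left(\frac{20}{-1}\right)^{2}\right)^{2}}{72} = - \frac{13 \left(20 \left(-1\right)\right)^{2} \left(1 + \left(20 \left(-1\right)\right)^{2}\right)^{2}}{72} = - \frac{13 \left(-20\right)^{2} \left(1 + \left(-20\right)^{2}\right)^{2}}{72} = - \frac{13 \cdot 400 \left(1 + 400\right)^{2}}{72} = - \frac{13 \cdot 400 \cdot 401^{2}}{72} = - \frac{13 \cdot 400 \cdot 160801}{72} = \left(- \frac{13}{72}\right) 64320400 = - \frac{104520650}{9}$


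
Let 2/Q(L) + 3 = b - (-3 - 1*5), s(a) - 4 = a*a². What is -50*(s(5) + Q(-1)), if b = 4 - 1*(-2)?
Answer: -71050/11 ≈ -6459.1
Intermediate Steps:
s(a) = 4 + a³ (s(a) = 4 + a*a² = 4 + a³)
b = 6 (b = 4 + 2 = 6)
Q(L) = 2/11 (Q(L) = 2/(-3 + (6 - (-3 - 1*5))) = 2/(-3 + (6 - (-3 - 5))) = 2/(-3 + (6 - 1*(-8))) = 2/(-3 + (6 + 8)) = 2/(-3 + 14) = 2/11)
-50*(s(5) + Q(-1)) = -50*((4 + 5³) + 2/11) = -50*((4 + 125) + 2/11) = -50*(129 + 2/11) = -50*1421/11 = -71050/11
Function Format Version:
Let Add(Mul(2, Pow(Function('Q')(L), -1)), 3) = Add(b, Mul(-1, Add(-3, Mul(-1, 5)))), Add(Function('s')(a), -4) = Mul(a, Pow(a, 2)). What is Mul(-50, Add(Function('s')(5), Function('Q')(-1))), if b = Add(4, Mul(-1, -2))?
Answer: Rational(-71050, 11) ≈ -6459.1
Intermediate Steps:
Function('s')(a) = Add(4, Pow(a, 3)) (Function('s')(a) = Add(4, Mul(a, Pow(a, 2))) = Add(4, Pow(a, 3)))
b = 6 (b = Add(4, 2) = 6)
Function('Q')(L) = Rational(2, 11) (Function('Q')(L) = Mul(2, Pow(Add(-3, Add(6, Mul(-1, Add(-3, Mul(-1, 5))))), -1)) = Mul(2, Pow(Add(-3, Add(6, Mul(-1, Add(-3, -5)))), -1)) = Mul(2, Pow(Add(-3, Add(6, Mul(-1, -8))), -1)) = Mul(2, Pow(Add(-3, Add(6, 8)), -1)) = Mul(2, Pow(Add(-3, 14), -1)) = Mul(2, Pow(11, -1)) = Mul(2, Rational(1, 11)) = Rational(2, 11))
Mul(-50, Add(Function('s')(5), Function('Q')(-1))) = Mul(-50, Add(Add(4, Pow(5, 3)), Rational(2, 11))) = Mul(-50, Add(Add(4, 125), Rational(2, 11))) = Mul(-50, Add(129, Rational(2, 11))) = Mul(-50, Rational(1421, 11)) = Rational(-71050, 11)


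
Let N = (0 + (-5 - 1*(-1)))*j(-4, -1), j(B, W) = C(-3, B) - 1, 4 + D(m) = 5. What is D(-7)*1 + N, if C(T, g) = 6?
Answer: -19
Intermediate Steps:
D(m) = 1 (D(m) = -4 + 5 = 1)
j(B, W) = 5 (j(B, W) = 6 - 1 = 5)
N = -20 (N = (0 + (-5 - 1*(-1)))*5 = (0 + (-5 + 1))*5 = (0 - 4)*5 = -4*5 = -20)
D(-7)*1 + N = 1*1 - 20 = 1 - 20 = -19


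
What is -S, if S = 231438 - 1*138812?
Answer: -92626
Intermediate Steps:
S = 92626 (S = 231438 - 138812 = 92626)
-S = -1*92626 = -92626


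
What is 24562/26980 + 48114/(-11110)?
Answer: -932029/272498 ≈ -3.4203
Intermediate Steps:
24562/26980 + 48114/(-11110) = 24562*(1/26980) + 48114*(-1/11110) = 12281/13490 - 2187/505 = -932029/272498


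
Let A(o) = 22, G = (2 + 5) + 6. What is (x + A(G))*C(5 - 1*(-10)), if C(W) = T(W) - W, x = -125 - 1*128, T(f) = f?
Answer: 0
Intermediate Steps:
x = -253 (x = -125 - 128 = -253)
C(W) = 0 (C(W) = W - W = 0)
G = 13 (G = 7 + 6 = 13)
(x + A(G))*C(5 - 1*(-10)) = (-253 + 22)*0 = -231*0 = 0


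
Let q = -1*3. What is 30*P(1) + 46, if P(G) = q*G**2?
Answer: -44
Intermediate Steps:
q = -3
P(G) = -3*G**2
30*P(1) + 46 = 30*(-3*1**2) + 46 = 30*(-3*1) + 46 = 30*(-3) + 46 = -90 + 46 = -44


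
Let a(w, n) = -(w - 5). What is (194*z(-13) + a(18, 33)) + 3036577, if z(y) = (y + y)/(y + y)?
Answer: 3036758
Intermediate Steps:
a(w, n) = 5 - w (a(w, n) = -(-5 + w) = 5 - w)
z(y) = 1 (z(y) = (2*y)/((2*y)) = (2*y)*(1/(2*y)) = 1)
(194*z(-13) + a(18, 33)) + 3036577 = (194*1 + (5 - 1*18)) + 3036577 = (194 + (5 - 18)) + 3036577 = (194 - 13) + 3036577 = 181 + 3036577 = 3036758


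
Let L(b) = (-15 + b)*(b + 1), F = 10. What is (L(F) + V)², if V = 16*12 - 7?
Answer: 16900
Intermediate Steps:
L(b) = (1 + b)*(-15 + b) (L(b) = (-15 + b)*(1 + b) = (1 + b)*(-15 + b))
V = 185 (V = 192 - 7 = 185)
(L(F) + V)² = ((-15 + 10² - 14*10) + 185)² = ((-15 + 100 - 140) + 185)² = (-55 + 185)² = 130² = 16900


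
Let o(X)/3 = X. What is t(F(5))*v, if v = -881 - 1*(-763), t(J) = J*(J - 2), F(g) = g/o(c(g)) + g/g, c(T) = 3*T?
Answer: 9440/81 ≈ 116.54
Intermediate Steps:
o(X) = 3*X
F(g) = 10/9 (F(g) = g/((3*(3*g))) + g/g = g/((9*g)) + 1 = g*(1/(9*g)) + 1 = 1/9 + 1 = 10/9)
t(J) = J*(-2 + J)
v = -118 (v = -881 + 763 = -118)
t(F(5))*v = (10*(-2 + 10/9)/9)*(-118) = ((10/9)*(-8/9))*(-118) = -80/81*(-118) = 9440/81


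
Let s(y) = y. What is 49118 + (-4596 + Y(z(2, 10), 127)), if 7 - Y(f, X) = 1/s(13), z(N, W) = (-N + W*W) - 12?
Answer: 578876/13 ≈ 44529.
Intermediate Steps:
z(N, W) = -12 + W² - N (z(N, W) = (-N + W²) - 12 = (W² - N) - 12 = -12 + W² - N)
Y(f, X) = 90/13 (Y(f, X) = 7 - 1/13 = 90/13)
49118 + (-4596 + Y(z(2, 10), 127)) = 49118 + (-4596 + 90/13) = 49118 - 59658/13 = 578876/13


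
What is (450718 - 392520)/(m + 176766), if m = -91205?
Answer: 8314/12223 ≈ 0.68019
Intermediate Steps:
(450718 - 392520)/(m + 176766) = (450718 - 392520)/(-91205 + 176766) = 58198/85561 = 58198*(1/85561) = 8314/12223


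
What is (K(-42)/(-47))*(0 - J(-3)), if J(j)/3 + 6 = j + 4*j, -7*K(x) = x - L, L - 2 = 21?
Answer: -585/47 ≈ -12.447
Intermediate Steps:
L = 23 (L = 2 + 21 = 23)
K(x) = 23/7 - x/7 (K(x) = -(x - 1*23)/7 = -(x - 23)/7 = -(-23 + x)/7 = 23/7 - x/7)
J(j) = -18 + 15*j (J(j) = -18 + 3*(j + 4*j) = -18 + 3*(5*j) = -18 + 15*j)
(K(-42)/(-47))*(0 - J(-3)) = ((23/7 - 1/7*(-42))/(-47))*(0 - (-18 + 15*(-3))) = ((23/7 + 6)*(-1/47))*(0 - (-18 - 45)) = ((65/7)*(-1/47))*(0 - 1*(-63)) = -65*(0 + 63)/329 = -65/329*63 = -585/47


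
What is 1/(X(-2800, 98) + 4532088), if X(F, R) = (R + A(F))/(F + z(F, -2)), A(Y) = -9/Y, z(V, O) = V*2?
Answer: 23520000/106594709485591 ≈ 2.2065e-7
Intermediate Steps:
z(V, O) = 2*V
X(F, R) = (R - 9/F)/(3*F) (X(F, R) = (R - 9/F)/(F + 2*F) = (R - 9/F)/((3*F)) = (R - 9/F)*(1/(3*F)) = (R - 9/F)/(3*F))
1/(X(-2800, 98) + 4532088) = 1/((1/3)*(-9 - 2800*98)/(-2800)**2 + 4532088) = 1/((1/3)*(1/7840000)*(-9 - 274400) + 4532088) = 1/((1/3)*(1/7840000)*(-274409) + 4532088) = 1/(-274409/23520000 + 4532088) = 1/(106594709485591/23520000) = 23520000/106594709485591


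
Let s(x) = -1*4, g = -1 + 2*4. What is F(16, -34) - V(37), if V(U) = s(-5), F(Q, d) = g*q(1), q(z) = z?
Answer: 11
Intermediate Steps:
g = 7 (g = -1 + 8 = 7)
s(x) = -4
F(Q, d) = 7 (F(Q, d) = 7*1 = 7)
V(U) = -4
F(16, -34) - V(37) = 7 - 1*(-4) = 7 + 4 = 11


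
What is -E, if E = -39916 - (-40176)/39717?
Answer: 58714948/1471 ≈ 39915.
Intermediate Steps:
E = -58714948/1471 (E = -39916 - (-40176)/39717 = -39916 - 1*(-1488/1471) = -39916 + 1488/1471 = -58714948/1471 ≈ -39915.)
-E = -1*(-58714948/1471) = 58714948/1471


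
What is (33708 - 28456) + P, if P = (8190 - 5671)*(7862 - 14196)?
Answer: -15950094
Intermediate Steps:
P = -15955346 (P = 2519*(-6334) = -15955346)
(33708 - 28456) + P = (33708 - 28456) - 15955346 = 5252 - 15955346 = -15950094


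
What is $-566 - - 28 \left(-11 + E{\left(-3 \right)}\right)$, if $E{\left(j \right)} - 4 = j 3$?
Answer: $-1014$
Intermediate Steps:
$E{\left(j \right)} = 4 + 3 j$ ($E{\left(j \right)} = 4 + j 3 = 4 + 3 j$)
$-566 - - 28 \left(-11 + E{\left(-3 \right)}\right) = -566 - - 28 \left(-11 + \left(4 + 3 \left(-3\right)\right)\right) = -566 - - 28 \left(-11 + \left(4 - 9\right)\right) = -566 - - 28 \left(-11 - 5\right) = -566 - \left(-28\right) \left(-16\right) = -566 - 448 = -1014$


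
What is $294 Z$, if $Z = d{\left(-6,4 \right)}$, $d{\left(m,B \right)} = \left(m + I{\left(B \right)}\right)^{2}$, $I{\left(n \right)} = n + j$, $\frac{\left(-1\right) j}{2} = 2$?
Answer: $10584$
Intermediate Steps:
$j = -4$ ($j = \left(-2\right) 2 = -4$)
$I{\left(n \right)} = -4 + n$ ($I{\left(n \right)} = n - 4 = -4 + n$)
$d{\left(m,B \right)} = \left(-4 + B + m\right)^{2}$ ($d{\left(m,B \right)} = \left(m + \left(-4 + B\right)\right)^{2} = \left(-4 + B + m\right)^{2}$)
$Z = 36$ ($Z = \left(-4 + 4 - 6\right)^{2} = \left(-6\right)^{2} = 36$)
$294 Z = 294 \cdot 36 = 10584$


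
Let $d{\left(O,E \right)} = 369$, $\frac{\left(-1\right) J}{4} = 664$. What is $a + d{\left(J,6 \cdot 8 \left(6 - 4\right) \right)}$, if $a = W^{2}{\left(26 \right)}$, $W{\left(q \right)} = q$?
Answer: $1045$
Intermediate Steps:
$J = -2656$ ($J = \left(-4\right) 664 = -2656$)
$a = 676$ ($a = 26^{2} = 676$)
$a + d{\left(J,6 \cdot 8 \left(6 - 4\right) \right)} = 676 + 369 = 1045$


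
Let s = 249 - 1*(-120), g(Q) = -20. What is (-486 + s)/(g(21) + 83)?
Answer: -13/7 ≈ -1.8571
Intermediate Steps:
s = 369 (s = 249 + 120 = 369)
(-486 + s)/(g(21) + 83) = (-486 + 369)/(-20 + 83) = -117/63 = -117*1/63 = -13/7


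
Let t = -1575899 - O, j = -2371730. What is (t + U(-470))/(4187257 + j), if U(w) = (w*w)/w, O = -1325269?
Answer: -251100/1815527 ≈ -0.13831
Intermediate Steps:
U(w) = w (U(w) = w**2/w = w)
t = -250630 (t = -1575899 - 1*(-1325269) = -1575899 + 1325269 = -250630)
(t + U(-470))/(4187257 + j) = (-250630 - 470)/(4187257 - 2371730) = -251100/1815527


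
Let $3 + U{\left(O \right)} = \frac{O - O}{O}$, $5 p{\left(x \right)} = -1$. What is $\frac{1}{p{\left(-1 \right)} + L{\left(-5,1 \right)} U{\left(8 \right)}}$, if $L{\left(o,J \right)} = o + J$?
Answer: $\frac{5}{59} \approx 0.084746$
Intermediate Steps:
$p{\left(x \right)} = - \frac{1}{5}$ ($p{\left(x \right)} = \frac{1}{5} \left(-1\right) = - \frac{1}{5}$)
$U{\left(O \right)} = -3$ ($U{\left(O \right)} = -3 + \frac{O - O}{O} = -3 + \frac{0}{O} = -3 + 0 = -3$)
$L{\left(o,J \right)} = J + o$
$\frac{1}{p{\left(-1 \right)} + L{\left(-5,1 \right)} U{\left(8 \right)}} = \frac{1}{- \frac{1}{5} + \left(1 - 5\right) \left(-3\right)} = \frac{1}{- \frac{1}{5} - -12} = \frac{1}{- \frac{1}{5} + 12} = \frac{1}{\frac{59}{5}} = \frac{5}{59}$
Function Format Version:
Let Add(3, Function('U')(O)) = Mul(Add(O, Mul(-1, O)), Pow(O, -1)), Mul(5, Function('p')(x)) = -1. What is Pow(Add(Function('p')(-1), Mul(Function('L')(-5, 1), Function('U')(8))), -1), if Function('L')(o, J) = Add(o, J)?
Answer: Rational(5, 59) ≈ 0.084746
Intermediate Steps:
Function('p')(x) = Rational(-1, 5) (Function('p')(x) = Mul(Rational(1, 5), -1) = Rational(-1, 5))
Function('U')(O) = -3 (Function('U')(O) = Add(-3, Mul(Add(O, Mul(-1, O)), Pow(O, -1))) = Add(-3, Mul(0, Pow(O, -1))) = Add(-3, 0) = -3)
Function('L')(o, J) = Add(J, o)
Pow(Add(Function('p')(-1), Mul(Function('L')(-5, 1), Function('U')(8))), -1) = Pow(Add(Rational(-1, 5), Mul(Add(1, -5), -3)), -1) = Pow(Add(Rational(-1, 5), Mul(-4, -3)), -1) = Pow(Add(Rational(-1, 5), 12), -1) = Pow(Rational(59, 5), -1) = Rational(5, 59)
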